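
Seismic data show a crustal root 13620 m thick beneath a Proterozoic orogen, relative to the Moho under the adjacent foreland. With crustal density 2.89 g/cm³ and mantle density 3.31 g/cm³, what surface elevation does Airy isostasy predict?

1980 m

In Airy isostatic equilibrium: ρ_c h = (ρ_m − ρ_c) r.
h = r (ρ_m − ρ_c) / ρ_c = 13620 m × (3.31 − 2.89) / 2.89 = 1980 m.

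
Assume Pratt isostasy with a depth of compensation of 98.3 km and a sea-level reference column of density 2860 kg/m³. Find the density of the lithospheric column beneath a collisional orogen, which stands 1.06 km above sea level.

2830 kg/m³

Pratt balance: ρ_ref D = ρ (D + h).
ρ = ρ_ref D/(D + h) = 2860 × 98.3 km/(98.3 km + 1.06 km) = 2830 kg/m³.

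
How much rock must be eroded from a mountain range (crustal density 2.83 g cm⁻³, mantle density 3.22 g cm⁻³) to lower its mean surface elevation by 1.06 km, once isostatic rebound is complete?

Net drop Δ = e − u = e − e ρ_c/ρ_m = e (ρ_m − ρ_c)/ρ_m.
e = Δ ρ_m/(ρ_m − ρ_c) = 1.06 km × 3.22/0.39 = 8.75 km.

8.75 km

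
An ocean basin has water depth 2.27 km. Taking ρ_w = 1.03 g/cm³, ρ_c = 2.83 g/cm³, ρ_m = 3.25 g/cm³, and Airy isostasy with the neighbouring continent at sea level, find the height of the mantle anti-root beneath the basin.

Balancing pressure at the compensation depth: replacing crust with seawater at the top is compensated by replacing crust with mantle at the base: d (ρ_c − ρ_w) = a (ρ_m − ρ_c).
a = d (ρ_c − ρ_w)/(ρ_m − ρ_c) = 2.27 km × 1.8/0.42 = 9.73 km.

9.73 km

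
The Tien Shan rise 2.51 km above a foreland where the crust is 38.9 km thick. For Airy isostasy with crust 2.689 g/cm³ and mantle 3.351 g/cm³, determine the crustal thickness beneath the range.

Root depth r = h ρ_c / (ρ_m − ρ_c) = 2.51 km × 2.689 / 0.662 = 10.2 km.
Total thickness = T + h + r = 38.9 km + 2.51 km + 10.2 km = 51.6 km.

51.6 km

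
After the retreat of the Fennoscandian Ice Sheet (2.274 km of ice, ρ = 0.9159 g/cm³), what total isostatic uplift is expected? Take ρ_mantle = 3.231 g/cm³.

Removing the load lets mantle flow back in; uplift u satisfies ρ_ice t = ρ_m u.
u = t ρ_ice/ρ_m = 2.274 km × 0.9159/3.231 = 0.645 km.

0.645 km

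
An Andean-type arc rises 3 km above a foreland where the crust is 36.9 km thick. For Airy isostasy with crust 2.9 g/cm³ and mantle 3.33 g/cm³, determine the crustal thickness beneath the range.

Root depth r = h ρ_c / (ρ_m − ρ_c) = 3 km × 2.9 / 0.43 = 20.23 km.
Total thickness = T + h + r = 36.9 km + 3 km + 20.23 km = 60.1 km.

60.1 km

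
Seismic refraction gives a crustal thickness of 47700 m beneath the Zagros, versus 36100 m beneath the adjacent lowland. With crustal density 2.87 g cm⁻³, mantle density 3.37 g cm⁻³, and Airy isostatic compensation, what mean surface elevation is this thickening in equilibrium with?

Excess crust Δ = 47700 m − 36100 m = 11600 m, split between elevation h and root r with h + r = Δ.
Airy balance ρ_c h = (ρ_m − ρ_c) r gives r = h ρ_c/(ρ_m − ρ_c), so h (1 + ρ_c/(ρ_m − ρ_c)) = Δ, i.e. h = Δ (ρ_m − ρ_c)/ρ_m.
h = 11600 m × 0.5/3.37 = 1720 m.

1720 m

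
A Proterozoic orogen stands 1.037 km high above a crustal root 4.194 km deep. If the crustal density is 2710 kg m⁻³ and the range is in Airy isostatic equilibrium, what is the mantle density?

3380 kg m⁻³

Airy balance: ρ_c h = (ρ_m − ρ_c) r → ρ_m = ρ_c (1 + h/r).
ρ_m = 2710 × (1 + 1.037 km/4.194 km) = 3380 kg m⁻³.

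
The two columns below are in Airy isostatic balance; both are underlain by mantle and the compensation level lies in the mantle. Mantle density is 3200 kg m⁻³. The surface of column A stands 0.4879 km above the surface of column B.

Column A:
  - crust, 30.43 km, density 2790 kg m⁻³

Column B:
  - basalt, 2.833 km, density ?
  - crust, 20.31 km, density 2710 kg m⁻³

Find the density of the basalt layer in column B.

Take the compensation level at the base of the deeper column (depth z_c below the surface of column A) and equate Σ ρ_i t_i down to z_c; mantle fills any gap and the z_c terms cancel.
Column A: 30.43×2790 + (z_c − 30.43)×3200
Column B: 0.4879×0 + 2.833×ρ + 20.31×2710 + (z_c − 0.4879 − 23.143)×3200
The z_c×3200 term appears on both sides and cancels. Collect the known terms of each column as K = Σ(ρt)_known − 3200 × (depth of known layers): K_A = 84899.7 − 3200×30.43 = −12476.3; K_B = 55040.1 − 3200×(0.4879 + 23.143) = −20578.78.
Balance: K_A = K_B + 2.833×ρ, so ρ = (K_A − K_B)/2.833 = 8102.48/2.833 = 2860 kg m⁻³.

2860 kg m⁻³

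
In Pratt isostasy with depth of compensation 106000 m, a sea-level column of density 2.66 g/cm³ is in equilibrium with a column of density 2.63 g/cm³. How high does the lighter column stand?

1210 m

ρ_ref D = ρ (D + h) → h = D (ρ_ref − ρ)/ρ.
h = 106000 m × (2.66 − 2.63)/2.63 = 1210 m.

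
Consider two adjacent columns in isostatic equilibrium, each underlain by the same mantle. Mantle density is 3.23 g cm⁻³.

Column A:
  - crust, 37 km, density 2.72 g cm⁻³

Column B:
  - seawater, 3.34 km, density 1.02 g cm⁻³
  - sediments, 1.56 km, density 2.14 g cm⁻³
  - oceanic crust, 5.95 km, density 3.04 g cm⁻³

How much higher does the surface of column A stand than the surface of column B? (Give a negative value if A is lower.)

For any compensation level in the mantle, the mantle terms cancel and isostasy reduces to e = (Σt_A − Σt_B) − (Σ(ρt)_A − Σ(ρt)_B) / ρ_m.
Σt_A = 37 km; Σt_B = 10.85 km; Σ(ρt)_A = 100.64; Σ(ρt)_B = 24.8332 (in km·g cm⁻³).
e = (37 − 10.85) − (100.64 − 24.8332) / 3.23 = 2.68 km.

2.68 km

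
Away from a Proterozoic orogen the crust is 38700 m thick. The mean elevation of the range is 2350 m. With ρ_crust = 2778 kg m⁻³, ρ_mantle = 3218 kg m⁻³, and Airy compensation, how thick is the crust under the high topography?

Root depth r = h ρ_c / (ρ_m − ρ_c) = 2350 m × 2778 / 440 = 14840 m.
Total thickness = T + h + r = 38700 m + 2350 m + 14840 m = 55900 m.

55900 m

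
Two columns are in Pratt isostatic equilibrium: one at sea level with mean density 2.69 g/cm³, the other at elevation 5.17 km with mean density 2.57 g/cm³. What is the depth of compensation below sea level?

ρ_ref D = ρ (D + h) → D (ρ_ref − ρ) = ρ h.
D = ρ h/(ρ_ref − ρ) = 2.57 × 5.17 km/(2.69 − 2.57) = 111 km.

111 km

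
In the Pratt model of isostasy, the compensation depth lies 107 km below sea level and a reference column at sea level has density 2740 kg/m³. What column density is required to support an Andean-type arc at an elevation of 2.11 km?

Pratt balance: ρ_ref D = ρ (D + h).
ρ = ρ_ref D/(D + h) = 2740 × 107 km/(107 km + 2.11 km) = 2690 kg/m³.

2690 kg/m³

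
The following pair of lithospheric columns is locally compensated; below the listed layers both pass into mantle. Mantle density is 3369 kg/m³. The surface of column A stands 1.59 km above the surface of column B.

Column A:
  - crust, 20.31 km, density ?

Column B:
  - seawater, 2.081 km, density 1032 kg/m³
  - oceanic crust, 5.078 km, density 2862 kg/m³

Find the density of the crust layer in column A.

Take the compensation level at the base of the deeper column (depth z_c below the surface of column A) and equate Σ ρ_i t_i down to z_c; mantle fills any gap and the z_c terms cancel.
Column A: 20.31×ρ + (z_c − 20.31)×3369
Column B: 1.59×0 + 2.081×1032 + 5.078×2862 + (z_c − 1.59 − 7.159)×3369
The z_c×3369 term appears on both sides and cancels. Collect the known terms of each column as K = Σ(ρt)_known − 3369 × (depth of known layers): K_A = 0 − 3369×20.31 = −68424.39; K_B = 16680.828 − 3369×(1.59 + 7.159) = −12794.553.
Balance: K_A + 20.31×ρ = K_B, so ρ = (K_B − K_A)/20.31 = 55629.8/20.31 = 2740 kg/m³.

2740 kg/m³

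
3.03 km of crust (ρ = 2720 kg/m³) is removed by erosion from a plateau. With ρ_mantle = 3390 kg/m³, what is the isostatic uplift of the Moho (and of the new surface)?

2.43 km

Unloading: uplift u = e ρ_c/ρ_m = 3.03 km × 2720/3390 = 2.43 km.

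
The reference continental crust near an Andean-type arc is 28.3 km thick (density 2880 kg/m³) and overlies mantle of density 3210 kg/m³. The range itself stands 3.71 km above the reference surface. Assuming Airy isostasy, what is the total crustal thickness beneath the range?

64.4 km

Root depth r = h ρ_c / (ρ_m − ρ_c) = 3.71 km × 2880 / 330 = 32.38 km.
Total thickness = T + h + r = 28.3 km + 3.71 km + 32.38 km = 64.4 km.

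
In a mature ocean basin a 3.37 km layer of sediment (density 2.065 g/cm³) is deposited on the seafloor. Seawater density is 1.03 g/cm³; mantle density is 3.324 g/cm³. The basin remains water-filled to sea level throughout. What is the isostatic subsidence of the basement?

1.52 km

Submarine loading: the sediment displaces seawater, and the subsidence is in turn flooded, so s (ρ_m − ρ_w) = t (ρ_sed − ρ_w).
s = 3.37 km × (2.065 − 1.03) / (3.324 − 1.03) = 1.52 km.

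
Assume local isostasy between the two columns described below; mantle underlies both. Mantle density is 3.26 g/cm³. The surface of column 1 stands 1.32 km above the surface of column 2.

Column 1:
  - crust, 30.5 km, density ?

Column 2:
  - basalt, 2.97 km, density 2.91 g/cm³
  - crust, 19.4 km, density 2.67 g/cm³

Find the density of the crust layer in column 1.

2.71 g/cm³

Take the compensation level at the base of the deeper column (depth z_c below the surface of column 1) and equate Σ ρ_i t_i down to z_c; mantle fills any gap and the z_c terms cancel.
Column 1: 30.5×ρ + (z_c − 30.5)×3.26
Column 2: 1.32×0 + 2.97×2.91 + 19.4×2.67 + (z_c − 1.32 − 22.37)×3.26
The z_c×3.26 term appears on both sides and cancels. Collect the known terms of each column as K = Σ(ρt)_known − 3.26 × (depth of known layers): K_1 = 0 − 3.26×30.5 = −99.43; K_2 = 60.4407 − 3.26×(1.32 + 22.37) = −16.7887.
Balance: K_1 + 30.5×ρ = K_2, so ρ = (K_2 − K_1)/30.5 = 82.6413/30.5 = 2.71 g/cm³.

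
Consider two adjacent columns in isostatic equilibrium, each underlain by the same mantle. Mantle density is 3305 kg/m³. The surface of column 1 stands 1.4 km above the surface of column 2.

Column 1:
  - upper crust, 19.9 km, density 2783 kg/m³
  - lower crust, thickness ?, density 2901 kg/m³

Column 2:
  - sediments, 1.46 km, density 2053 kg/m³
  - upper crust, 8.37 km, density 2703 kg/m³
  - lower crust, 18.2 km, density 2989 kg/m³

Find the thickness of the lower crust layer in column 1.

Take the compensation level at the base of the deeper column (depth z_c below the surface of column 1) and equate Σ ρ_i t_i down to z_c; mantle fills any gap and the z_c terms cancel.
Column 1: 19.9×2783 + x×2901 + (z_c − 19.9 − x)×3305
Column 2: 1.4×0 + 1.46×2053 + 8.37×2703 + 18.2×2989 + (z_c − 1.4 − 28.03)×3305
The z_c×3305 term appears on both sides and cancels. Collect the known terms of each column as K = Σ(ρt)_known − 3305 × (depth of known layers): K_1 = 55381.7 − 3305×19.9 = −10387.8; K_2 = 80021.29 − 3305×(1.4 + 28.03) = −17244.86.
Balance: K_1 − x×(3305 − 2901) = K_2, so x = (K_1 − K_2)/(3305 − 2901) = 6857.06/404 = 17 km.

17 km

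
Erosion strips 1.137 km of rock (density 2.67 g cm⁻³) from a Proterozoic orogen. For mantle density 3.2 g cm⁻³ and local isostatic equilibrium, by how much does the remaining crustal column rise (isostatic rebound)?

Unloading: uplift u = e ρ_c/ρ_m = 1.137 km × 2.67/3.2 = 0.949 km.

0.949 km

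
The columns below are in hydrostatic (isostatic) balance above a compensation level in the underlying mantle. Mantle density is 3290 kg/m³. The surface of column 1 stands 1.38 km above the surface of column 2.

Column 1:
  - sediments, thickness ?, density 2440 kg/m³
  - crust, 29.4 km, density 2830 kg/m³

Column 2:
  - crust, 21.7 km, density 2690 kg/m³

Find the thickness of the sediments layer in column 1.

Take the compensation level at the base of the deeper column (depth z_c below the surface of column 1) and equate Σ ρ_i t_i down to z_c; mantle fills any gap and the z_c terms cancel.
Column 1: x×2440 + 29.4×2830 + (z_c − 29.4 − x)×3290
Column 2: 1.38×0 + 21.7×2690 + (z_c − 1.38 − 21.7)×3290
The z_c×3290 term appears on both sides and cancels. Collect the known terms of each column as K = Σ(ρt)_known − 3290 × (depth of known layers): K_1 = 83202 − 3290×29.4 = −13524; K_2 = 58373 − 3290×(1.38 + 21.7) = −17560.2.
Balance: K_1 − x×(3290 − 2440) = K_2, so x = (K_1 − K_2)/(3290 − 2440) = 4036.2/850 = 4.75 km.

4.75 km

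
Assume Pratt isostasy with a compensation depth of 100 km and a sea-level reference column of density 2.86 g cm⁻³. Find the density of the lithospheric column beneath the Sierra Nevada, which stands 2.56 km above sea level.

2.79 g cm⁻³

Pratt balance: ρ_ref D = ρ (D + h).
ρ = ρ_ref D/(D + h) = 2.86 × 100 km/(100 km + 2.56 km) = 2.79 g cm⁻³.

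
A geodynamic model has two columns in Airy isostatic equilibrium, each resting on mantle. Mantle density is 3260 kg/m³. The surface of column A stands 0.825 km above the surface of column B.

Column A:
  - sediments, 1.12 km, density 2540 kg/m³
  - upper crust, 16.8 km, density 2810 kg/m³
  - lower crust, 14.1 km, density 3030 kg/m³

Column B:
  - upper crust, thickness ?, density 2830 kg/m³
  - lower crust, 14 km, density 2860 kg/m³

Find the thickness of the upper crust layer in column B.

7.72 km

Take the compensation level at the base of the deeper column (depth z_c below the surface of column A) and equate Σ ρ_i t_i down to z_c; mantle fills any gap and the z_c terms cancel.
Column A: 1.12×2540 + 16.8×2810 + 14.1×3030 + (z_c − 32.02)×3260
Column B: 0.825×0 + x×2830 + 14×2860 + (z_c − 0.825 − 14 − x)×3260
The z_c×3260 term appears on both sides and cancels. Collect the known terms of each column as K = Σ(ρt)_known − 3260 × (depth of known layers): K_A = 92775.8 − 3260×32.02 = −11609.4; K_B = 40040 − 3260×(0.825 + 14) = −8289.5.
Balance: K_A = K_B − x×(3260 − 2830), so x = (K_B − K_A)/(3260 − 2830) = 3319.9/430 = 7.72 km.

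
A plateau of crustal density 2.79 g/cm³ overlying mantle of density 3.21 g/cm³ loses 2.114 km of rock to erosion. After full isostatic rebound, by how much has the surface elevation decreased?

Rebound u = e ρ_c/ρ_m = 2.114 km × 2.79/3.21 = 1.837 km.
Net surface drop = e − u = 2.114 km − 1.837 km = e (ρ_m − ρ_c)/ρ_m = 0.277 km.

0.277 km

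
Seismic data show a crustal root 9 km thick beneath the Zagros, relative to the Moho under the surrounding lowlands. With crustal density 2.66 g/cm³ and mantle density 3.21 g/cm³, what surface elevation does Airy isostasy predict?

Equating mass per unit area of the two columns: ρ_c h = (ρ_m − ρ_c) r.
h = r (ρ_m − ρ_c) / ρ_c = 9 km × (3.21 − 2.66) / 2.66 = 1.86 km.

1.86 km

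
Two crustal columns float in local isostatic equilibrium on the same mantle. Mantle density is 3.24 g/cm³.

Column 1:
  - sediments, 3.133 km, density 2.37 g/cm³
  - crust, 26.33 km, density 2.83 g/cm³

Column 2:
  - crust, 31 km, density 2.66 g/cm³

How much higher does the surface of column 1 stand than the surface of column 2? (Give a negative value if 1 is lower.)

−1.38 km

For any compensation level in the mantle, the mantle terms cancel and isostasy reduces to e = (Σt_1 − Σt_2) − (Σ(ρt)_1 − Σ(ρt)_2) / ρ_m.
Σt_1 = 29.463 km; Σt_2 = 31 km; Σ(ρt)_1 = 81.93911; Σ(ρt)_2 = 82.46 (in km·g/cm³).
e = (29.463 − 31) − (81.93911 − 82.46) / 3.24 = −1.38 km.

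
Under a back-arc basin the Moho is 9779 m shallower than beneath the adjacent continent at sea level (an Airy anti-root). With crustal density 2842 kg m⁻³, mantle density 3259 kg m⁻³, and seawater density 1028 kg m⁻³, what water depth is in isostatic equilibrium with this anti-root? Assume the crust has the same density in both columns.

2250 m

Replacing a thickness d of crust by seawater at the top must be balanced by replacing crust with mantle at the base: d (ρ_c − ρ_w) = a (ρ_m − ρ_c).
d = a (ρ_m − ρ_c)/(ρ_c − ρ_w) = 9779 m × 417/1814 = 2250 m.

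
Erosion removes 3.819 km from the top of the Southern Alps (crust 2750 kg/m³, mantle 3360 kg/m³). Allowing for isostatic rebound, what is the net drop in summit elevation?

0.693 km

Rebound u = e ρ_c/ρ_m = 3.819 km × 2750/3360 = 3.126 km.
Net surface drop = e − u = 3.819 km − 3.126 km = e (ρ_m − ρ_c)/ρ_m = 0.693 km.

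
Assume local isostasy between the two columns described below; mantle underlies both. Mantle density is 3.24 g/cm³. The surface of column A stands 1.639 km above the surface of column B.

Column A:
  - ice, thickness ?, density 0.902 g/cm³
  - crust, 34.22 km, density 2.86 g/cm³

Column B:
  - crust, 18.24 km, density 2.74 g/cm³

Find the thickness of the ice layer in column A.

0.61 km

Take the compensation level at the base of the deeper column (depth z_c below the surface of column A) and equate Σ ρ_i t_i down to z_c; mantle fills any gap and the z_c terms cancel.
Column A: x×0.902 + 34.22×2.86 + (z_c − 34.22 − x)×3.24
Column B: 1.639×0 + 18.24×2.74 + (z_c − 1.639 − 18.24)×3.24
The z_c×3.24 term appears on both sides and cancels. Collect the known terms of each column as K = Σ(ρt)_known − 3.24 × (depth of known layers): K_A = 97.8692 − 3.24×34.22 = −13.0036; K_B = 49.9776 − 3.24×(1.639 + 18.24) = −14.43036.
Balance: K_A − x×(3.24 − 0.902) = K_B, so x = (K_A − K_B)/(3.24 − 0.902) = 1.42676/2.338 = 0.61 km.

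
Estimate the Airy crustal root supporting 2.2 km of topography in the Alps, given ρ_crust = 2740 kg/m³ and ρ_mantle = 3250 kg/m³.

Isostatic balance requires: the weight of the topography is balanced by the buoyancy of the root, ρ_c h = (ρ_m − ρ_c) r.
r = h · ρ_c / (ρ_m − ρ_c) = 2.2 km × 2740 / (3250 − 2740) = 11.8 km.

11.8 km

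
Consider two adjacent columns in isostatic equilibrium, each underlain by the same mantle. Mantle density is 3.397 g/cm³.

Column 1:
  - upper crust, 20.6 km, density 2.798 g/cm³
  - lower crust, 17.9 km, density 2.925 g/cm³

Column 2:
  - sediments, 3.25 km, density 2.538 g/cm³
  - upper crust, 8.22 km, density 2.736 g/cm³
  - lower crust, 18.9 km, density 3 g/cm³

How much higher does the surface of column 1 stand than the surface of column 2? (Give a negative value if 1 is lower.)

For any compensation level in the mantle, the mantle terms cancel and isostasy reduces to e = (Σt_1 − Σt_2) − (Σ(ρt)_1 − Σ(ρt)_2) / ρ_m.
Σt_1 = 38.5 km; Σt_2 = 30.37 km; Σ(ρt)_1 = 109.9963; Σ(ρt)_2 = 87.43842 (in km·g/cm³).
e = (38.5 − 30.37) − (109.9963 − 87.43842) / 3.397 = 1.49 km.

1.49 km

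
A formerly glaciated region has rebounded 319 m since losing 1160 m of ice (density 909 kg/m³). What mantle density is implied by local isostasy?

3310 kg/m³

ρ_m = ρ_ice t / u = 909 × 1160 m/319 m = 3310 kg/m³.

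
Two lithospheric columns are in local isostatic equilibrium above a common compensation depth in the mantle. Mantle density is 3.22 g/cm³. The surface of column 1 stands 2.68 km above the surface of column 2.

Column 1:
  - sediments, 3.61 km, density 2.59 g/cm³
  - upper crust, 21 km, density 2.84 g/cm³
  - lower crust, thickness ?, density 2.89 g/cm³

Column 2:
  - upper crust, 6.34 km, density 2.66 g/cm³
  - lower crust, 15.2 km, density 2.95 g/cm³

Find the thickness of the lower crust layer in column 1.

18.3 km

Take the compensation level at the base of the deeper column (depth z_c below the surface of column 1) and equate Σ ρ_i t_i down to z_c; mantle fills any gap and the z_c terms cancel.
Column 1: 3.61×2.59 + 21×2.84 + x×2.89 + (z_c − 24.61 − x)×3.22
Column 2: 2.68×0 + 6.34×2.66 + 15.2×2.95 + (z_c − 2.68 − 21.54)×3.22
The z_c×3.22 term appears on both sides and cancels. Collect the known terms of each column as K = Σ(ρt)_known − 3.22 × (depth of known layers): K_1 = 68.9899 − 3.22×24.61 = −10.2543; K_2 = 61.7044 − 3.22×(2.68 + 21.54) = −16.284.
Balance: K_1 − x×(3.22 − 2.89) = K_2, so x = (K_1 − K_2)/(3.22 − 2.89) = 6.0297/0.33 = 18.3 km.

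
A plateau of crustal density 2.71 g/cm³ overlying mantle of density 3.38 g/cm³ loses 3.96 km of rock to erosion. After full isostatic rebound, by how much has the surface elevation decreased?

0.785 km

Rebound u = e ρ_c/ρ_m = 3.96 km × 2.71/3.38 = 3.175 km.
Net surface drop = e − u = 3.96 km − 3.175 km = e (ρ_m − ρ_c)/ρ_m = 0.785 km.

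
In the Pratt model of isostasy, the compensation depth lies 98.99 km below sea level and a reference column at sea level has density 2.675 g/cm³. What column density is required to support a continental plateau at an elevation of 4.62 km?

2.56 g/cm³

Pratt balance: ρ_ref D = ρ (D + h).
ρ = ρ_ref D/(D + h) = 2.675 × 98.99 km/(98.99 km + 4.62 km) = 2.56 g/cm³.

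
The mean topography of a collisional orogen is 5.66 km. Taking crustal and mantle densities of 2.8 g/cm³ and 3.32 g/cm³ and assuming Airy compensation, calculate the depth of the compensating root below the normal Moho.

In Airy isostatic equilibrium: the weight of the topography is balanced by the buoyancy of the root, ρ_c h = (ρ_m − ρ_c) r.
r = h · ρ_c / (ρ_m − ρ_c) = 5.66 km × 2.8 / (3.32 − 2.8) = 30.5 km.

30.5 km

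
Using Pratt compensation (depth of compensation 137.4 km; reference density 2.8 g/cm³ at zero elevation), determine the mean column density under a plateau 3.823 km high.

Pratt balance: ρ_ref D = ρ (D + h).
ρ = ρ_ref D/(D + h) = 2.8 × 137.4 km/(137.4 km + 3.823 km) = 2.72 g/cm³.

2.72 g/cm³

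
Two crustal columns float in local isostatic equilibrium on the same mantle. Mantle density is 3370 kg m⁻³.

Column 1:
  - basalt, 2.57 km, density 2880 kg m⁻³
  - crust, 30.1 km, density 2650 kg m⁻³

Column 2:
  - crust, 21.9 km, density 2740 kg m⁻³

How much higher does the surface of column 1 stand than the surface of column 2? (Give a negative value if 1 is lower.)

For any compensation level in the mantle, the mantle terms cancel and isostasy reduces to e = (Σt_1 − Σt_2) − (Σ(ρt)_1 − Σ(ρt)_2) / ρ_m.
Σt_1 = 32.67 km; Σt_2 = 21.9 km; Σ(ρt)_1 = 87166.6; Σ(ρt)_2 = 60006 (in km·kg m⁻³).
e = (32.67 − 21.9) − (87166.6 − 60006) / 3370 = 2.71 km.

2.71 km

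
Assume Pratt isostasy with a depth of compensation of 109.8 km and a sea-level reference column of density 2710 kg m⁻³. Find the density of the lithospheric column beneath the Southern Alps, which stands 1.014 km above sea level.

Pratt balance: ρ_ref D = ρ (D + h).
ρ = ρ_ref D/(D + h) = 2710 × 109.8 km/(109.8 km + 1.014 km) = 2690 kg m⁻³.

2690 kg m⁻³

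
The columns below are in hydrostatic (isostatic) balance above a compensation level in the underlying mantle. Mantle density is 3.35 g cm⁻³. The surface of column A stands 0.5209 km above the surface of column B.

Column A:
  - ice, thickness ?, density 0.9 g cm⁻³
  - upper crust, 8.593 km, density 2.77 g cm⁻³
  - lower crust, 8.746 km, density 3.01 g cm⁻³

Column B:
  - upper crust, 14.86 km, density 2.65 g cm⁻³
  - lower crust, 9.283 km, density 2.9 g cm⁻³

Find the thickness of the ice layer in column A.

3.42 km

Take the compensation level at the base of the deeper column (depth z_c below the surface of column A) and equate Σ ρ_i t_i down to z_c; mantle fills any gap and the z_c terms cancel.
Column A: x×0.9 + 8.593×2.77 + 8.746×3.01 + (z_c − 17.339 − x)×3.35
Column B: 0.5209×0 + 14.86×2.65 + 9.283×2.9 + (z_c − 0.5209 − 24.143)×3.35
The z_c×3.35 term appears on both sides and cancels. Collect the known terms of each column as K = Σ(ρt)_known − 3.35 × (depth of known layers): K_A = 50.12807 − 3.35×17.339 = −7.95758; K_B = 66.2997 − 3.35×(0.5209 + 24.143) = −16.324365.
Balance: K_A − x×(3.35 − 0.9) = K_B, so x = (K_A − K_B)/(3.35 − 0.9) = 8.36679/2.45 = 3.42 km.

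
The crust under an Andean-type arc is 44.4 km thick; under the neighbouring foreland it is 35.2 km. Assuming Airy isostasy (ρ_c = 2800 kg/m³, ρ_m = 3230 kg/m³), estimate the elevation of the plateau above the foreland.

Excess crust Δ = 44.4 km − 35.2 km = 9.2 km, split between elevation h and root r with h + r = Δ.
Airy balance ρ_c h = (ρ_m − ρ_c) r gives r = h ρ_c/(ρ_m − ρ_c), so h (1 + ρ_c/(ρ_m − ρ_c)) = Δ, i.e. h = Δ (ρ_m − ρ_c)/ρ_m.
h = 9.2 km × 430/3230 = 1.22 km.

1.22 km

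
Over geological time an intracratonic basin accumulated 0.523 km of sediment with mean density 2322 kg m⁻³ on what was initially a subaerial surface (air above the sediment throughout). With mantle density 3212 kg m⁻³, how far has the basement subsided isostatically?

0.378 km

Subaerial load: s = t ρ_sed / ρ_m = 0.523 km × 2322/3212 = 0.378 km.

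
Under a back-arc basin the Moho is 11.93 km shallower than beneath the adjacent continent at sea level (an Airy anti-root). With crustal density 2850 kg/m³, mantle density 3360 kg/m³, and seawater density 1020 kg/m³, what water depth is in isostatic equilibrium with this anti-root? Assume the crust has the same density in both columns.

Replacing a thickness d of crust by seawater at the top must be balanced by replacing crust with mantle at the base: d (ρ_c − ρ_w) = a (ρ_m − ρ_c).
d = a (ρ_m − ρ_c)/(ρ_c − ρ_w) = 11.93 km × 510/1830 = 3.32 km.

3.32 km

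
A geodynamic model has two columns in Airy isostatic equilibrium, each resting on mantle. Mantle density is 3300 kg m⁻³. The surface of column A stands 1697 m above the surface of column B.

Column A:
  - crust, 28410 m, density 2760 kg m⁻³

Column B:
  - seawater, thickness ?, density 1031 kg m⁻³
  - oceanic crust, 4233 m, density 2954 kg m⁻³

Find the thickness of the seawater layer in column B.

3650 m

Take the compensation level at the base of the deeper column (depth z_c below the surface of column A) and equate Σ ρ_i t_i down to z_c; mantle fills any gap and the z_c terms cancel.
Column A: 28410×2760 + (z_c − 28410)×3300
Column B: 1697×0 + x×1031 + 4233×2954 + (z_c − 1697 − 4233 − x)×3300
The z_c×3300 term appears on both sides and cancels. Collect the known terms of each column as K = Σ(ρt)_known − 3300 × (depth of known layers): K_A = 78411600 − 3300×28410 = −15341400; K_B = 12504282 − 3300×(1697 + 4233) = −7064718.
Balance: K_A = K_B − x×(3300 − 1031), so x = (K_B − K_A)/(3300 − 1031) = 8276680/2269 = 3650 m.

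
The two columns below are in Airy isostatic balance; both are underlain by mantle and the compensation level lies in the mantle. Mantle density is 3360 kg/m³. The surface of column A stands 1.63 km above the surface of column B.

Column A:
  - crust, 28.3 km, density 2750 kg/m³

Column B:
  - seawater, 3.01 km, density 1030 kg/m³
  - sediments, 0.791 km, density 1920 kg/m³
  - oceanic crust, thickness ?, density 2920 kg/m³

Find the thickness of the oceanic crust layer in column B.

Take the compensation level at the base of the deeper column (depth z_c below the surface of column A) and equate Σ ρ_i t_i down to z_c; mantle fills any gap and the z_c terms cancel.
Column A: 28.3×2750 + (z_c − 28.3)×3360
Column B: 1.63×0 + 3.01×1030 + 0.791×1920 + x×2920 + (z_c − 1.63 − 3.801 − x)×3360
The z_c×3360 term appears on both sides and cancels. Collect the known terms of each column as K = Σ(ρt)_known − 3360 × (depth of known layers): K_A = 77825 − 3360×28.3 = −17263; K_B = 4619.02 − 3360×(1.63 + 3.801) = −13629.14.
Balance: K_A = K_B − x×(3360 − 2920), so x = (K_B − K_A)/(3360 − 2920) = 3633.86/440 = 8.26 km.

8.26 km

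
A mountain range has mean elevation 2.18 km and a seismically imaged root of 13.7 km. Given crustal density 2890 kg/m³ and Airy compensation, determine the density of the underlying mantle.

3350 kg/m³

Airy balance: ρ_c h = (ρ_m − ρ_c) r → ρ_m = ρ_c (1 + h/r).
ρ_m = 2890 × (1 + 2.18 km/13.7 km) = 3350 kg/m³.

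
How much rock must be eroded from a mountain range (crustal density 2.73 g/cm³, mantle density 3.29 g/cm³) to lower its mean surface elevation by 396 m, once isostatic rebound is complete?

Net drop Δ = e − u = e − e ρ_c/ρ_m = e (ρ_m − ρ_c)/ρ_m.
e = Δ ρ_m/(ρ_m − ρ_c) = 396 m × 3.29/0.56 = 2330 m.

2330 m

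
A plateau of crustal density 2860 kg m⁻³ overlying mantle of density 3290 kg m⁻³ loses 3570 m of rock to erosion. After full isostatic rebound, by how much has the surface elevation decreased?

467 m

Rebound u = e ρ_c/ρ_m = 3570 m × 2860/3290 = 3103 m.
Net surface drop = e − u = 3570 m − 3103 m = e (ρ_m − ρ_c)/ρ_m = 467 m.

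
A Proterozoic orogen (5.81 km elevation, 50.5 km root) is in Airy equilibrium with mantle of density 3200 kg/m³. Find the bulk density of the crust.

2870 kg/m³

ρ_c h = (ρ_m − ρ_c) r → ρ_c (h + r) = ρ_m r → ρ_c = ρ_m r / (h + r).
ρ_c = 3200 × 50.5 km / (5.81 km + 50.5 km) = 2870 kg/m³.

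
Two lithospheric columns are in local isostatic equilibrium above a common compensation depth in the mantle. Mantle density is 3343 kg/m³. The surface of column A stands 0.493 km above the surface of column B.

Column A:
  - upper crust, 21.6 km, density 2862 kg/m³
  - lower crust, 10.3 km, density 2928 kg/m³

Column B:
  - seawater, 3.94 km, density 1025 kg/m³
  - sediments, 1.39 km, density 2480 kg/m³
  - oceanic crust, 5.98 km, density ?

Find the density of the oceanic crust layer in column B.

2890 kg/m³

Take the compensation level at the base of the deeper column (depth z_c below the surface of column A) and equate Σ ρ_i t_i down to z_c; mantle fills any gap and the z_c terms cancel.
Column A: 21.6×2862 + 10.3×2928 + (z_c − 31.9)×3343
Column B: 0.493×0 + 3.94×1025 + 1.39×2480 + 5.98×ρ + (z_c − 0.493 − 11.31)×3343
The z_c×3343 term appears on both sides and cancels. Collect the known terms of each column as K = Σ(ρt)_known − 3343 × (depth of known layers): K_A = 91977.6 − 3343×31.9 = −14664.1; K_B = 7485.7 − 3343×(0.493 + 11.31) = −31971.729.
Balance: K_A = K_B + 5.98×ρ, so ρ = (K_A − K_B)/5.98 = 17307.6/5.98 = 2890 kg/m³.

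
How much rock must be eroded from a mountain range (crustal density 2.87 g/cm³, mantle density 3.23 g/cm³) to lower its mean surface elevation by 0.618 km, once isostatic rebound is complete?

5.54 km

Net drop Δ = e − u = e − e ρ_c/ρ_m = e (ρ_m − ρ_c)/ρ_m.
e = Δ ρ_m/(ρ_m − ρ_c) = 0.618 km × 3.23/0.36 = 5.54 km.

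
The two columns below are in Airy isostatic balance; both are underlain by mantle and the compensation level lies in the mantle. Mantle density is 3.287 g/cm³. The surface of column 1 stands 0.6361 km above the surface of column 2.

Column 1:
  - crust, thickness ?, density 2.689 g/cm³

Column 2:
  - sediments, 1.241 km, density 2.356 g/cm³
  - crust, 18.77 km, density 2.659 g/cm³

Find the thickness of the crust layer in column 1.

Take the compensation level at the base of the deeper column (depth z_c below the surface of column 1) and equate Σ ρ_i t_i down to z_c; mantle fills any gap and the z_c terms cancel.
Column 1: x×2.689 + (z_c − 0 − x)×3.287
Column 2: 0.6361×0 + 1.241×2.356 + 18.77×2.659 + (z_c − 0.6361 − 20.011)×3.287
The z_c×3.287 term appears on both sides and cancels. Collect the known terms of each column as K = Σ(ρt)_known − 3.287 × (depth of known layers): K_1 = 0 − 3.287×0 = 0; K_2 = 52.833226 − 3.287×(0.6361 + 20.011) = −15.0337917.
Balance: K_1 − x×(3.287 − 2.689) = K_2, so x = (K_1 − K_2)/(3.287 − 2.689) = 15.0338/0.598 = 25.1 km.

25.1 km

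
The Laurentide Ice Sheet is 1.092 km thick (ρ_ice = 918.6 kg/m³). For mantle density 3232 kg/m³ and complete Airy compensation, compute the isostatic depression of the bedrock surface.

0.31 km

Equating mass per unit area of the two columns: the ice load ρ_ice t is balanced by mantle displaced below, ρ_m s.
s = t ρ_ice / ρ_m = 1.092 km × 918.6/3232 = 0.31 km.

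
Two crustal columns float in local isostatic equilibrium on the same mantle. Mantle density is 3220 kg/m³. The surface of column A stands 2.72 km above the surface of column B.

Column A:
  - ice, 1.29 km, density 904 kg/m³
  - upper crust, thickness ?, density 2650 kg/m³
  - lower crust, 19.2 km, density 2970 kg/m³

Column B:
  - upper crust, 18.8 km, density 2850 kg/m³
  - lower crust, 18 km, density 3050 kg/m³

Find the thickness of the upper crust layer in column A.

19.3 km

Take the compensation level at the base of the deeper column (depth z_c below the surface of column A) and equate Σ ρ_i t_i down to z_c; mantle fills any gap and the z_c terms cancel.
Column A: 1.29×904 + x×2650 + 19.2×2970 + (z_c − 20.49 − x)×3220
Column B: 2.72×0 + 18.8×2850 + 18×3050 + (z_c − 2.72 − 36.8)×3220
The z_c×3220 term appears on both sides and cancels. Collect the known terms of each column as K = Σ(ρt)_known − 3220 × (depth of known layers): K_A = 58190.16 − 3220×20.49 = −7787.64; K_B = 108480 − 3220×(2.72 + 36.8) = −18774.4.
Balance: K_A − x×(3220 − 2650) = K_B, so x = (K_A − K_B)/(3220 − 2650) = 10986.8/570 = 19.3 km.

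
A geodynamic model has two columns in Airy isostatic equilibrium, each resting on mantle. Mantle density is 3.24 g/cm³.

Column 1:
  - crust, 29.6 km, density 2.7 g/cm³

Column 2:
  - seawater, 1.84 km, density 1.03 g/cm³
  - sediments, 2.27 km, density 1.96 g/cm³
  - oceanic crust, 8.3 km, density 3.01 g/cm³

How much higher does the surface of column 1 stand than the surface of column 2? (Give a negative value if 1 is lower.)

For any compensation level in the mantle, the mantle terms cancel and isostasy reduces to e = (Σt_1 − Σt_2) − (Σ(ρt)_1 − Σ(ρt)_2) / ρ_m.
Σt_1 = 29.6 km; Σt_2 = 12.41 km; Σ(ρt)_1 = 79.92; Σ(ρt)_2 = 31.3274 (in km·g/cm³).
e = (29.6 − 12.41) − (79.92 − 31.3274) / 3.24 = 2.19 km.

2.19 km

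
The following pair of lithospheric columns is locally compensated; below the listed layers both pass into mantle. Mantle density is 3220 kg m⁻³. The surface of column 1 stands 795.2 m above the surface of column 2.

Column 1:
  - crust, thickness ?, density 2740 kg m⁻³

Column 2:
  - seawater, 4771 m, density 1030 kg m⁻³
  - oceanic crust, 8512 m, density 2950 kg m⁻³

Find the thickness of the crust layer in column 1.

Take the compensation level at the base of the deeper column (depth z_c below the surface of column 1) and equate Σ ρ_i t_i down to z_c; mantle fills any gap and the z_c terms cancel.
Column 1: x×2740 + (z_c − 0 − x)×3220
Column 2: 795.2×0 + 4771×1030 + 8512×2950 + (z_c − 795.2 − 13283)×3220
The z_c×3220 term appears on both sides and cancels. Collect the known terms of each column as K = Σ(ρt)_known − 3220 × (depth of known layers): K_1 = 0 − 3220×0 = 0; K_2 = 30024530 − 3220×(795.2 + 13283) = −15307274.
Balance: K_1 − x×(3220 − 2740) = K_2, so x = (K_1 − K_2)/(3220 − 2740) = 15307300/480 = 31900 m.

31900 m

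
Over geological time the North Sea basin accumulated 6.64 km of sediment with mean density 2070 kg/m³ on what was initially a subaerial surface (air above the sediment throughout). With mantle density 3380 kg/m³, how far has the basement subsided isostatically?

Subaerial load: s = t ρ_sed / ρ_m = 6.64 km × 2070/3380 = 4.07 km.

4.07 km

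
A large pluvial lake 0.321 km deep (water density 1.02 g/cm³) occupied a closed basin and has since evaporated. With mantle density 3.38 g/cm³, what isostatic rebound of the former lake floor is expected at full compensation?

0.0969 km

u = d ρ_w/ρ_m = 0.321 km × 1.02/3.38 = 0.0969 km.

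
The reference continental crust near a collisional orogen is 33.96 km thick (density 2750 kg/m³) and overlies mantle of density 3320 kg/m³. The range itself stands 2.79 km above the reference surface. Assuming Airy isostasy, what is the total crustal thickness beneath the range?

50.2 km

Root depth r = h ρ_c / (ρ_m − ρ_c) = 2.79 km × 2750 / 570 = 13.46 km.
Total thickness = T + h + r = 33.96 km + 2.79 km + 13.46 km = 50.2 km.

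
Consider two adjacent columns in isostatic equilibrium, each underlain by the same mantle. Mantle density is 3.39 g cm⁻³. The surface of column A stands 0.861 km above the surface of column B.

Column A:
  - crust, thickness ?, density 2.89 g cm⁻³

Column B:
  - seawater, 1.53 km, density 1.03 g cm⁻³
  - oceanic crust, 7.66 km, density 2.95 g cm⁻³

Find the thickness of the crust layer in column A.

19.8 km

Take the compensation level at the base of the deeper column (depth z_c below the surface of column A) and equate Σ ρ_i t_i down to z_c; mantle fills any gap and the z_c terms cancel.
Column A: x×2.89 + (z_c − 0 − x)×3.39
Column B: 0.861×0 + 1.53×1.03 + 7.66×2.95 + (z_c − 0.861 − 9.19)×3.39
The z_c×3.39 term appears on both sides and cancels. Collect the known terms of each column as K = Σ(ρt)_known − 3.39 × (depth of known layers): K_A = 0 − 3.39×0 = 0; K_B = 24.1729 − 3.39×(0.861 + 9.19) = −9.89999.
Balance: K_A − x×(3.39 − 2.89) = K_B, so x = (K_A − K_B)/(3.39 − 2.89) = 9.89999/0.5 = 19.8 km.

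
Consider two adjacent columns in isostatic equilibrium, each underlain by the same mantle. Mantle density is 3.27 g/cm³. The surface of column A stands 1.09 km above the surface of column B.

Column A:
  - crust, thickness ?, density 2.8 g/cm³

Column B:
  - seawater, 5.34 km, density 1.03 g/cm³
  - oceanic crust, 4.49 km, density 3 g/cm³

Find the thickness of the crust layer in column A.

Take the compensation level at the base of the deeper column (depth z_c below the surface of column A) and equate Σ ρ_i t_i down to z_c; mantle fills any gap and the z_c terms cancel.
Column A: x×2.8 + (z_c − 0 − x)×3.27
Column B: 1.09×0 + 5.34×1.03 + 4.49×3 + (z_c − 1.09 − 9.83)×3.27
The z_c×3.27 term appears on both sides and cancels. Collect the known terms of each column as K = Σ(ρt)_known − 3.27 × (depth of known layers): K_A = 0 − 3.27×0 = 0; K_B = 18.9702 − 3.27×(1.09 + 9.83) = −16.7382.
Balance: K_A − x×(3.27 − 2.8) = K_B, so x = (K_A − K_B)/(3.27 − 2.8) = 16.7382/0.47 = 35.6 km.

35.6 km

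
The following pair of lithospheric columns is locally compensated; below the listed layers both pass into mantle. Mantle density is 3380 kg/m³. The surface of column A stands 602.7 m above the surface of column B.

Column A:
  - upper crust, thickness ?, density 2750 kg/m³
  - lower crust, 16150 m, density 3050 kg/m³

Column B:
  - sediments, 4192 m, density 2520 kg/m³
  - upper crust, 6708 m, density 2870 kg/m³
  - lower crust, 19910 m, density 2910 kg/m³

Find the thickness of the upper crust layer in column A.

Take the compensation level at the base of the deeper column (depth z_c below the surface of column A) and equate Σ ρ_i t_i down to z_c; mantle fills any gap and the z_c terms cancel.
Column A: x×2750 + 16150×3050 + (z_c − 16150 − x)×3380
Column B: 602.7×0 + 4192×2520 + 6708×2870 + 19910×2910 + (z_c − 602.7 − 30810)×3380
The z_c×3380 term appears on both sides and cancels. Collect the known terms of each column as K = Σ(ρt)_known − 3380 × (depth of known layers): K_A = 49257500 − 3380×16150 = −5329500; K_B = 87753900 − 3380×(602.7 + 30810) = −18421026.
Balance: K_A − x×(3380 − 2750) = K_B, so x = (K_A − K_B)/(3380 − 2750) = 13091500/630 = 20800 m.

20800 m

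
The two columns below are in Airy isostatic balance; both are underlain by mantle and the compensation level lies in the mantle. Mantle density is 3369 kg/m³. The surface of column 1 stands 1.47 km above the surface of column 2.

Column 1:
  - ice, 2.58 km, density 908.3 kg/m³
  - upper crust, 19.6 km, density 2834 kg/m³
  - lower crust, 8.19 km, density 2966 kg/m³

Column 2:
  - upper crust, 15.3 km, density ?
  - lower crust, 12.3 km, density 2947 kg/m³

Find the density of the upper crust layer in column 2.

Take the compensation level at the base of the deeper column (depth z_c below the surface of column 1) and equate Σ ρ_i t_i down to z_c; mantle fills any gap and the z_c terms cancel.
Column 1: 2.58×908.3 + 19.6×2834 + 8.19×2966 + (z_c − 30.37)×3369
Column 2: 1.47×0 + 15.3×ρ + 12.3×2947 + (z_c − 1.47 − 27.6)×3369
The z_c×3369 term appears on both sides and cancels. Collect the known terms of each column as K = Σ(ρt)_known − 3369 × (depth of known layers): K_1 = 82181.354 − 3369×30.37 = −20135.176; K_2 = 36248.1 − 3369×(1.47 + 27.6) = −61688.73.
Balance: K_1 = K_2 + 15.3×ρ, so ρ = (K_1 − K_2)/15.3 = 41553.6/15.3 = 2720 kg/m³.

2720 kg/m³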